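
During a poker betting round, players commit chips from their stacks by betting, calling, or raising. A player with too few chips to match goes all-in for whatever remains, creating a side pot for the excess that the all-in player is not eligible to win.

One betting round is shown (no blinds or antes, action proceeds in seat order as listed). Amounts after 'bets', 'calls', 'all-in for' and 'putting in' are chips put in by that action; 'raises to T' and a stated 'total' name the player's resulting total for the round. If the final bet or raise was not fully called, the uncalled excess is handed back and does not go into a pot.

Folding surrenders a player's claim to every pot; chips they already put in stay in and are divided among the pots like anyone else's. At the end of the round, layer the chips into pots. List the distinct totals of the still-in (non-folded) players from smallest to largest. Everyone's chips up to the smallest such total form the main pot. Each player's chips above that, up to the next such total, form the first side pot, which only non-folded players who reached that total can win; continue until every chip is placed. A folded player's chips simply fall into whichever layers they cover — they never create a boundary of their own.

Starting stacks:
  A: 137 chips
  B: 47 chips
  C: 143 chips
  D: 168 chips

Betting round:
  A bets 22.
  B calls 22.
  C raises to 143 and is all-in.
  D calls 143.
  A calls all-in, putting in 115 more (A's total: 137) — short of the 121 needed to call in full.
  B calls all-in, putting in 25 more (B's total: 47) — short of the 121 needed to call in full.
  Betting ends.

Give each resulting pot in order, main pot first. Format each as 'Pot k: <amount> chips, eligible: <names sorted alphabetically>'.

Contributions: A=137, B=47, C=143, D=143
Pot levels (distinct totals of non-folded players): 47, 137, 143
Layer 1-47: 47 each from A, B, C, D = 47*4 = 188 chips; eligible A, B, C, D
Layer 48-137: 90 each from A, C, D = 90*3 = 270 chips; eligible A, C, D
Layer 138-143: 6 each from C, D = 6*2 = 12 chips; eligible C, D

Pot 1: 188 chips, eligible: A, B, C, D
Pot 2: 270 chips, eligible: A, C, D
Pot 3: 12 chips, eligible: C, D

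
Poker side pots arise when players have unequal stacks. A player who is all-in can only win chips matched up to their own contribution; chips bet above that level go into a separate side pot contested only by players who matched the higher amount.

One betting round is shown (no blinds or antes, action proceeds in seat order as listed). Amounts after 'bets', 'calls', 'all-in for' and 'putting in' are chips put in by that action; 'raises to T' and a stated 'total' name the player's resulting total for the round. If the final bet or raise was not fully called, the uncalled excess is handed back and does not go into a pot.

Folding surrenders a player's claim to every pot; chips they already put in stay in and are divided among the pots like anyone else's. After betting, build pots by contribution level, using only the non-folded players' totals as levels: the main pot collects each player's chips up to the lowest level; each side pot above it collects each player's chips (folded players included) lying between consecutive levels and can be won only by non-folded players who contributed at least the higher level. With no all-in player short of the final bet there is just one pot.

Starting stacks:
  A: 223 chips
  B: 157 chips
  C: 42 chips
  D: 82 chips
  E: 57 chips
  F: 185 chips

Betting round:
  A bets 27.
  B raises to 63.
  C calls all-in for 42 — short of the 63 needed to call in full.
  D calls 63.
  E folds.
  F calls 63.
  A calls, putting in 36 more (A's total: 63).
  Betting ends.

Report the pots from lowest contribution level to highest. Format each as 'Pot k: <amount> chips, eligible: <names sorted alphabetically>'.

Pot 1: 210 chips, eligible: A, B, C, D, F
Pot 2: 84 chips, eligible: A, B, D, F

Derivation:
Contributions: A=63, B=63, C=42, D=63, F=63
Folded: E
Pot levels (distinct totals of non-folded players): 42, 63
Layer 1-42: 42 each from A, B, C, D, F = 42*5 = 210 chips; eligible A, B, C, D, F
Layer 43-63: 21 each from A, B, D, F = 21*4 = 84 chips; eligible A, B, D, F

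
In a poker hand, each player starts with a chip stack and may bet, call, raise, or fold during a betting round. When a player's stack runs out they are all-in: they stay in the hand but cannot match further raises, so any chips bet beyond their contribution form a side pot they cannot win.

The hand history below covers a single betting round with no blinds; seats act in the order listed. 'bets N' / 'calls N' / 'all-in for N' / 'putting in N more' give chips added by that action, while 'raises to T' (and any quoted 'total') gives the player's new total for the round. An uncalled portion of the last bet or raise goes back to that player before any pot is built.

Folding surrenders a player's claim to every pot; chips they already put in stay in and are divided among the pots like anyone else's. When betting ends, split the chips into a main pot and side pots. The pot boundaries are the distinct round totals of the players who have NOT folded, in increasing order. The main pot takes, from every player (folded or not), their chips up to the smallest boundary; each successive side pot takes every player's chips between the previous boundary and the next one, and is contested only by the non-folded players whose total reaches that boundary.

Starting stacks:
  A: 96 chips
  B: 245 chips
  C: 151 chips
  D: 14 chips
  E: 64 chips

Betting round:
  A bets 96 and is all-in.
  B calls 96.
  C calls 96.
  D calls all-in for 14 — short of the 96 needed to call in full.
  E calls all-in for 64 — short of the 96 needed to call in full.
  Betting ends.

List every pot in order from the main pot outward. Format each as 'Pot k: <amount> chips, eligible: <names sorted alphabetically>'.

Pot 1: 70 chips, eligible: A, B, C, D, E
Pot 2: 200 chips, eligible: A, B, C, E
Pot 3: 96 chips, eligible: A, B, C

Derivation:
Contributions: A=96, B=96, C=96, D=14, E=64
Pot levels (distinct totals of non-folded players): 14, 64, 96
Layer 1-14: 14 each from A, B, C, D, E = 14*5 = 70 chips; eligible A, B, C, D, E
Layer 15-64: 50 each from A, B, C, E = 50*4 = 200 chips; eligible A, B, C, E
Layer 65-96: 32 each from A, B, C = 32*3 = 96 chips; eligible A, B, C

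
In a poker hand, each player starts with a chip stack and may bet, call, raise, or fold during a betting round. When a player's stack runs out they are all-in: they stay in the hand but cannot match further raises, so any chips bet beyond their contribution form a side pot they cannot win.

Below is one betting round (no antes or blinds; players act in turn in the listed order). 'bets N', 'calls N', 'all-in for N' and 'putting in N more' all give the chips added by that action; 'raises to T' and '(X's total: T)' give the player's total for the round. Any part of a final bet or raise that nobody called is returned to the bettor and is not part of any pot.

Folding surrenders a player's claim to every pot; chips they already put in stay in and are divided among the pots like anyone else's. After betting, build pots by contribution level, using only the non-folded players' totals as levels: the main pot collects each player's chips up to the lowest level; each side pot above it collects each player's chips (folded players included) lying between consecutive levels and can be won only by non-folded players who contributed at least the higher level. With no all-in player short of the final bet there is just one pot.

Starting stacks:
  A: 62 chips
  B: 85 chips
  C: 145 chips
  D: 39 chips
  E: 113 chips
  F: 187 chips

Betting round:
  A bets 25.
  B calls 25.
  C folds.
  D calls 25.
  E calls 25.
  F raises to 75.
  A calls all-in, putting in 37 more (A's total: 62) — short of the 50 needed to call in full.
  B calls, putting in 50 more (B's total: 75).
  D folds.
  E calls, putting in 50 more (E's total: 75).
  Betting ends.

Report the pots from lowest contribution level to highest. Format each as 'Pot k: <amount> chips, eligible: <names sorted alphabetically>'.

Contributions: A=62, B=75, D=25, E=75, F=75
Folded: C, D
Pot levels (distinct totals of non-folded players): 62, 75
Layer 1-62: A 62 + B 62 + D 25 + E 62 + F 62 = 273 chips; eligible A, B, E, F
Layer 63-75: 13 each from B, E, F = 13*3 = 39 chips; eligible B, E, F

Pot 1: 273 chips, eligible: A, B, E, F
Pot 2: 39 chips, eligible: B, E, F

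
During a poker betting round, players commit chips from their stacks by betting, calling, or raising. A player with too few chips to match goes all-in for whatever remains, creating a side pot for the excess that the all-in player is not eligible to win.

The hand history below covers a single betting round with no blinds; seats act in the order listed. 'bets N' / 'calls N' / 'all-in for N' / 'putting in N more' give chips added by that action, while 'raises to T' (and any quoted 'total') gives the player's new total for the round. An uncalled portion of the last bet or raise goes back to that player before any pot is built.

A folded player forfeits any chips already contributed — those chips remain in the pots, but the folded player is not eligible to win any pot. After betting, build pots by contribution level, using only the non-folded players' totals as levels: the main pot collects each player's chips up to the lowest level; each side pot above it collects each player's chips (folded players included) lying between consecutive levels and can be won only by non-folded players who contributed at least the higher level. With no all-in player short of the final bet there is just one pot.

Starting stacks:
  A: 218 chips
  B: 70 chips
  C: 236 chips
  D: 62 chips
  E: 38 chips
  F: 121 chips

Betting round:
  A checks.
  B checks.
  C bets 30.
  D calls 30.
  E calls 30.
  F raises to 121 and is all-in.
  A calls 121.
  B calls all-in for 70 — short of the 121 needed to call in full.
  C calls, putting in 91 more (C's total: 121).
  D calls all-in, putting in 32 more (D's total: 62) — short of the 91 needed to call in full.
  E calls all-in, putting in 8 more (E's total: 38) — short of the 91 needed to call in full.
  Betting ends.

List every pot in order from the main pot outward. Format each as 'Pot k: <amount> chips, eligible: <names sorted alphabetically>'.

Pot 1: 228 chips, eligible: A, B, C, D, E, F
Pot 2: 120 chips, eligible: A, B, C, D, F
Pot 3: 32 chips, eligible: A, B, C, F
Pot 4: 153 chips, eligible: A, C, F

Derivation:
Contributions: A=121, B=70, C=121, D=62, E=38, F=121
Pot levels (distinct totals of non-folded players): 38, 62, 70, 121
Layer 1-38: 38 each from A, B, C, D, E, F = 38*6 = 228 chips; eligible A, B, C, D, E, F
Layer 39-62: 24 each from A, B, C, D, F = 24*5 = 120 chips; eligible A, B, C, D, F
Layer 63-70: 8 each from A, B, C, F = 8*4 = 32 chips; eligible A, B, C, F
Layer 71-121: 51 each from A, C, F = 51*3 = 153 chips; eligible A, C, F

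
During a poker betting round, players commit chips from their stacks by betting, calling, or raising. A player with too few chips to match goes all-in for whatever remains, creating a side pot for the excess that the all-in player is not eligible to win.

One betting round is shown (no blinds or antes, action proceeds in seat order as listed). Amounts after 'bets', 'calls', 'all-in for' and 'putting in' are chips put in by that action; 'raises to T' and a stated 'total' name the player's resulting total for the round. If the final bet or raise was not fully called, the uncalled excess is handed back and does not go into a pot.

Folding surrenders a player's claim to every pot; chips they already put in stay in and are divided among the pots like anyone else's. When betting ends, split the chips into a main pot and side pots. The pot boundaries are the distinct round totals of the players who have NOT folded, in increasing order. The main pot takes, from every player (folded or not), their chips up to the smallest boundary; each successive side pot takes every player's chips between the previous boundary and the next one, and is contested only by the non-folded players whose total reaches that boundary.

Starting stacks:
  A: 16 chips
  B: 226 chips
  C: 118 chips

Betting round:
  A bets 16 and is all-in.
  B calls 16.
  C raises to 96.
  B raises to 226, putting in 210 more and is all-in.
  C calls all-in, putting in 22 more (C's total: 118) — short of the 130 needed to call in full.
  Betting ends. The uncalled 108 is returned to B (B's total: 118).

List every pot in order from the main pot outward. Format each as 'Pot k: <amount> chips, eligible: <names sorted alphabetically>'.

Contributions (after 108 returned to B): A=16, B=118, C=118
Pot levels (distinct totals of non-folded players): 16, 118
Layer 1-16: 16 each from A, B, C = 16*3 = 48 chips; eligible A, B, C
Layer 17-118: 102 each from B, C = 102*2 = 204 chips; eligible B, C

Pot 1: 48 chips, eligible: A, B, C
Pot 2: 204 chips, eligible: B, C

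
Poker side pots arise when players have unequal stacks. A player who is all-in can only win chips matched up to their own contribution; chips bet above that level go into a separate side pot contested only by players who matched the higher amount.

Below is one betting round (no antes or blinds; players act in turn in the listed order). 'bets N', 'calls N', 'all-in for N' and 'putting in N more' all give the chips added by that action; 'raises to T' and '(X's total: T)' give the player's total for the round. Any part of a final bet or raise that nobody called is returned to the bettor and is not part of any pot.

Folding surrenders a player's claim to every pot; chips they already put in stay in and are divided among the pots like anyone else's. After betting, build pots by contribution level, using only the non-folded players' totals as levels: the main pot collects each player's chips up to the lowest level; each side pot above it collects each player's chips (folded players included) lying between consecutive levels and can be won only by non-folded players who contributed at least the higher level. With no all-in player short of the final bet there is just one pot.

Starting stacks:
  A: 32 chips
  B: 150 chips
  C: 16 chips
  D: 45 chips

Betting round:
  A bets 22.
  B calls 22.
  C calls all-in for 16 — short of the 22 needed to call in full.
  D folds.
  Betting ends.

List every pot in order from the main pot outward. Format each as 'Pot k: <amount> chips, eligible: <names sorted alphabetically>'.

Pot 1: 48 chips, eligible: A, B, C
Pot 2: 12 chips, eligible: A, B

Derivation:
Contributions: A=22, B=22, C=16
Folded: D
Pot levels (distinct totals of non-folded players): 16, 22
Layer 1-16: 16 each from A, B, C = 16*3 = 48 chips; eligible A, B, C
Layer 17-22: 6 each from A, B = 6*2 = 12 chips; eligible A, B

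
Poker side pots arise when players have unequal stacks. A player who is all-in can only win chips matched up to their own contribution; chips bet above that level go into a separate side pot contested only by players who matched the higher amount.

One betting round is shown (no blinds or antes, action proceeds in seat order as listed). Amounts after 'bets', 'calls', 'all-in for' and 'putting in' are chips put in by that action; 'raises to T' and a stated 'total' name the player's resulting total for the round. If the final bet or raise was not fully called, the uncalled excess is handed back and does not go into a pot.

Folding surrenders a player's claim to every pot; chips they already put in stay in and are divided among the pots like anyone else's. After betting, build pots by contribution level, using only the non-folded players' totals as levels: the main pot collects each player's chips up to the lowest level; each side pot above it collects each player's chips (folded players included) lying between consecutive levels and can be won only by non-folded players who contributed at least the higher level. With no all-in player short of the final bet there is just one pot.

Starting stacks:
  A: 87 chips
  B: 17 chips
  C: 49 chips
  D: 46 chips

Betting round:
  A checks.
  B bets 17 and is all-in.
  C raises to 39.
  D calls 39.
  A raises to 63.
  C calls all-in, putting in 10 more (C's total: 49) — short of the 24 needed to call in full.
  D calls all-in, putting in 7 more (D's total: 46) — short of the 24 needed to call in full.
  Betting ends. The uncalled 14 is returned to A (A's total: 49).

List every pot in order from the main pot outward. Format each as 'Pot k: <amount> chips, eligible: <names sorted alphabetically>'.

Pot 1: 68 chips, eligible: A, B, C, D
Pot 2: 87 chips, eligible: A, C, D
Pot 3: 6 chips, eligible: A, C

Derivation:
Contributions (after 14 returned to A): A=49, B=17, C=49, D=46
Pot levels (distinct totals of non-folded players): 17, 46, 49
Layer 1-17: 17 each from A, B, C, D = 17*4 = 68 chips; eligible A, B, C, D
Layer 18-46: 29 each from A, C, D = 29*3 = 87 chips; eligible A, C, D
Layer 47-49: 3 each from A, C = 3*2 = 6 chips; eligible A, C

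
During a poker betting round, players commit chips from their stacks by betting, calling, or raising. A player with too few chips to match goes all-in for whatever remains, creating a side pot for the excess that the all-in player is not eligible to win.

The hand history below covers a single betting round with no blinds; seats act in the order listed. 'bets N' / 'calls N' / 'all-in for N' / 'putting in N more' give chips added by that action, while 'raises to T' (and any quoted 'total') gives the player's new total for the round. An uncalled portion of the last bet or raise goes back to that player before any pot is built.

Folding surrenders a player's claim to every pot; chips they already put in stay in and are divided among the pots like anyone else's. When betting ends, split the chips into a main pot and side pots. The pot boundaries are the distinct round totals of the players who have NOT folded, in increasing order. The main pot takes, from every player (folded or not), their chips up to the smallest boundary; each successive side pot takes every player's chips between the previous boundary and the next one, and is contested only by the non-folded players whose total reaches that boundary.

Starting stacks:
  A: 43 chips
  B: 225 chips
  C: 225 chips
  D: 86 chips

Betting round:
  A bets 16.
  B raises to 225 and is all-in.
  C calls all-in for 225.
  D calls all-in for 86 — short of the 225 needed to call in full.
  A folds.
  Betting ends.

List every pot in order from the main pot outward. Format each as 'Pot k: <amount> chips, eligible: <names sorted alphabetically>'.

Pot 1: 274 chips, eligible: B, C, D
Pot 2: 278 chips, eligible: B, C

Derivation:
Contributions: A=16, B=225, C=225, D=86
Folded: A
Pot levels (distinct totals of non-folded players): 86, 225
Layer 1-86: A 16 + B 86 + C 86 + D 86 = 274 chips; eligible B, C, D
Layer 87-225: 139 each from B, C = 139*2 = 278 chips; eligible B, C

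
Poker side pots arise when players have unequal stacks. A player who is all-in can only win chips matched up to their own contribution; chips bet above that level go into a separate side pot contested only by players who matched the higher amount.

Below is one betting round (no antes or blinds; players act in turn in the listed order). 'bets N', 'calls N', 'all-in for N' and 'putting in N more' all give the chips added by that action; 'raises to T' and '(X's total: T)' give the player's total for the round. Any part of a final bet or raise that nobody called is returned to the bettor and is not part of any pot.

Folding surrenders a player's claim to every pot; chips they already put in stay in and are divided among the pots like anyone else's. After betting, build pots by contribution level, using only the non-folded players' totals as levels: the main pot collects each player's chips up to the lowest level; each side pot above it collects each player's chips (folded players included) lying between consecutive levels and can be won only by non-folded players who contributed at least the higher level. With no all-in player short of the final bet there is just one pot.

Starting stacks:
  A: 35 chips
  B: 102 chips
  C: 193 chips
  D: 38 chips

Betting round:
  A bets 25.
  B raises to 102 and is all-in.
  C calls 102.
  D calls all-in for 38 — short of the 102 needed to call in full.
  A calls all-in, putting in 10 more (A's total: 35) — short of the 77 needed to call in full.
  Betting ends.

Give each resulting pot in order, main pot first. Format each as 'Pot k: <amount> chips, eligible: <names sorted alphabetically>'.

Pot 1: 140 chips, eligible: A, B, C, D
Pot 2: 9 chips, eligible: B, C, D
Pot 3: 128 chips, eligible: B, C

Derivation:
Contributions: A=35, B=102, C=102, D=38
Pot levels (distinct totals of non-folded players): 35, 38, 102
Layer 1-35: 35 each from A, B, C, D = 35*4 = 140 chips; eligible A, B, C, D
Layer 36-38: 3 each from B, C, D = 3*3 = 9 chips; eligible B, C, D
Layer 39-102: 64 each from B, C = 64*2 = 128 chips; eligible B, C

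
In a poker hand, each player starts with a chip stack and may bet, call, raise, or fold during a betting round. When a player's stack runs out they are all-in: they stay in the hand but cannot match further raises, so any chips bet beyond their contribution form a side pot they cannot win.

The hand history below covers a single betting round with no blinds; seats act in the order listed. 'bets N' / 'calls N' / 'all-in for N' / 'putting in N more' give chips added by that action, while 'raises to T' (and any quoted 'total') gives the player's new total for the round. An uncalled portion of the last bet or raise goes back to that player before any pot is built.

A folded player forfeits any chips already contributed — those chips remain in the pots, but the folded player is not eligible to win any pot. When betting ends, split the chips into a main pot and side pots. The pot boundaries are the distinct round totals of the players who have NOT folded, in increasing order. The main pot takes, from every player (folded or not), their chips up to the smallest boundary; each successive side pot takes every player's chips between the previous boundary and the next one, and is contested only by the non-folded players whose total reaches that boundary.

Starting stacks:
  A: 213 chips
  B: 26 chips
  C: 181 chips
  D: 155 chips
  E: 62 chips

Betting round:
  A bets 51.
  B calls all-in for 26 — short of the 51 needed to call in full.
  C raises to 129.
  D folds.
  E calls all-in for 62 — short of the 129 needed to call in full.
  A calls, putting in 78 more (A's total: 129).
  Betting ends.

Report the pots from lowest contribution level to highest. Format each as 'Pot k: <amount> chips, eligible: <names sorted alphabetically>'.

Contributions: A=129, B=26, C=129, E=62
Folded: D
Pot levels (distinct totals of non-folded players): 26, 62, 129
Layer 1-26: 26 each from A, B, C, E = 26*4 = 104 chips; eligible A, B, C, E
Layer 27-62: 36 each from A, C, E = 36*3 = 108 chips; eligible A, C, E
Layer 63-129: 67 each from A, C = 67*2 = 134 chips; eligible A, C

Pot 1: 104 chips, eligible: A, B, C, E
Pot 2: 108 chips, eligible: A, C, E
Pot 3: 134 chips, eligible: A, C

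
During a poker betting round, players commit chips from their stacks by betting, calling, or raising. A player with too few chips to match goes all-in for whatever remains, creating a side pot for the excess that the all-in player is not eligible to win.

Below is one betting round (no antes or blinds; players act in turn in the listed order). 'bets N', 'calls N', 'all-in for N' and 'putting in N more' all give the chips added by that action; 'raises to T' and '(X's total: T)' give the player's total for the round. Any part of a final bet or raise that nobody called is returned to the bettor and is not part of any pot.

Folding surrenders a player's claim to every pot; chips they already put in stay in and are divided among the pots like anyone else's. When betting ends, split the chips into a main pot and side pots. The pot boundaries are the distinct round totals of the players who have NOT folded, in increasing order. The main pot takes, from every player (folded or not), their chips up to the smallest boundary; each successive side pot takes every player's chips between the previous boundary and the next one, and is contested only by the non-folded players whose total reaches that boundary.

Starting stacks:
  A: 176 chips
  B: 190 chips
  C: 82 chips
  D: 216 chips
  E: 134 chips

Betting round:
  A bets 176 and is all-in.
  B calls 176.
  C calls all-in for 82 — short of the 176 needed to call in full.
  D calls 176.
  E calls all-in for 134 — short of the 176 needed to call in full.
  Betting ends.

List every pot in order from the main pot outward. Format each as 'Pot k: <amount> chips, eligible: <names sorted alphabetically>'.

Contributions: A=176, B=176, C=82, D=176, E=134
Pot levels (distinct totals of non-folded players): 82, 134, 176
Layer 1-82: 82 each from A, B, C, D, E = 82*5 = 410 chips; eligible A, B, C, D, E
Layer 83-134: 52 each from A, B, D, E = 52*4 = 208 chips; eligible A, B, D, E
Layer 135-176: 42 each from A, B, D = 42*3 = 126 chips; eligible A, B, D

Pot 1: 410 chips, eligible: A, B, C, D, E
Pot 2: 208 chips, eligible: A, B, D, E
Pot 3: 126 chips, eligible: A, B, D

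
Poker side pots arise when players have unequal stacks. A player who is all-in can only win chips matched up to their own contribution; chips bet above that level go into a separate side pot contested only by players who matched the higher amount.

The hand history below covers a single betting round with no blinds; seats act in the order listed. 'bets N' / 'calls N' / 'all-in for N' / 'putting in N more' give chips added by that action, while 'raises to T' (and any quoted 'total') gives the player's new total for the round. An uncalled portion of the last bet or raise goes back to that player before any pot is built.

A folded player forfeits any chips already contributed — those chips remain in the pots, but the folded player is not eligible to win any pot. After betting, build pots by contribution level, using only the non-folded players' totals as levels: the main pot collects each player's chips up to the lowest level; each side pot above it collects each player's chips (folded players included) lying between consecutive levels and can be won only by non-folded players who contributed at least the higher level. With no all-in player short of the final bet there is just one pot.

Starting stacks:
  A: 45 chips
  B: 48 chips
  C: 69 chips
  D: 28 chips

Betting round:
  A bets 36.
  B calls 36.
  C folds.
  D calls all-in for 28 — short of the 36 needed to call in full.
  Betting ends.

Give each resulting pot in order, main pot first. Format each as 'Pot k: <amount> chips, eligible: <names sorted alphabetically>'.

Contributions: A=36, B=36, D=28
Folded: C
Pot levels (distinct totals of non-folded players): 28, 36
Layer 1-28: 28 each from A, B, D = 28*3 = 84 chips; eligible A, B, D
Layer 29-36: 8 each from A, B = 8*2 = 16 chips; eligible A, B

Pot 1: 84 chips, eligible: A, B, D
Pot 2: 16 chips, eligible: A, B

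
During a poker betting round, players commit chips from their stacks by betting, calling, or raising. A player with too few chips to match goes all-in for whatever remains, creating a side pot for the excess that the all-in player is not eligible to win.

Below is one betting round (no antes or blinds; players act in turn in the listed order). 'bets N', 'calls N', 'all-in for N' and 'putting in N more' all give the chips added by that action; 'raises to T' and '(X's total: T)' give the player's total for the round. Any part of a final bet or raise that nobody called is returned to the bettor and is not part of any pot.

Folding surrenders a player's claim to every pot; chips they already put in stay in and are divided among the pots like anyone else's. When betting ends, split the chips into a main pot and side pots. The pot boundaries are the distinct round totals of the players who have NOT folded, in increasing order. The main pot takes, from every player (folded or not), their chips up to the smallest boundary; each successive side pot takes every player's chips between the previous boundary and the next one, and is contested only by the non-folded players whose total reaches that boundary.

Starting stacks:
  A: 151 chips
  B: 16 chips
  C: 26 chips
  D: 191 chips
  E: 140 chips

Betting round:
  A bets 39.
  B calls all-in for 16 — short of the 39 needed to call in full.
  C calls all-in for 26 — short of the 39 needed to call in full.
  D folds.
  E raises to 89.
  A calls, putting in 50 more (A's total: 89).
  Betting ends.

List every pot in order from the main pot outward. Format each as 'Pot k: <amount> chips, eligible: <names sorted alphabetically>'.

Contributions: A=89, B=16, C=26, E=89
Folded: D
Pot levels (distinct totals of non-folded players): 16, 26, 89
Layer 1-16: 16 each from A, B, C, E = 16*4 = 64 chips; eligible A, B, C, E
Layer 17-26: 10 each from A, C, E = 10*3 = 30 chips; eligible A, C, E
Layer 27-89: 63 each from A, E = 63*2 = 126 chips; eligible A, E

Pot 1: 64 chips, eligible: A, B, C, E
Pot 2: 30 chips, eligible: A, C, E
Pot 3: 126 chips, eligible: A, E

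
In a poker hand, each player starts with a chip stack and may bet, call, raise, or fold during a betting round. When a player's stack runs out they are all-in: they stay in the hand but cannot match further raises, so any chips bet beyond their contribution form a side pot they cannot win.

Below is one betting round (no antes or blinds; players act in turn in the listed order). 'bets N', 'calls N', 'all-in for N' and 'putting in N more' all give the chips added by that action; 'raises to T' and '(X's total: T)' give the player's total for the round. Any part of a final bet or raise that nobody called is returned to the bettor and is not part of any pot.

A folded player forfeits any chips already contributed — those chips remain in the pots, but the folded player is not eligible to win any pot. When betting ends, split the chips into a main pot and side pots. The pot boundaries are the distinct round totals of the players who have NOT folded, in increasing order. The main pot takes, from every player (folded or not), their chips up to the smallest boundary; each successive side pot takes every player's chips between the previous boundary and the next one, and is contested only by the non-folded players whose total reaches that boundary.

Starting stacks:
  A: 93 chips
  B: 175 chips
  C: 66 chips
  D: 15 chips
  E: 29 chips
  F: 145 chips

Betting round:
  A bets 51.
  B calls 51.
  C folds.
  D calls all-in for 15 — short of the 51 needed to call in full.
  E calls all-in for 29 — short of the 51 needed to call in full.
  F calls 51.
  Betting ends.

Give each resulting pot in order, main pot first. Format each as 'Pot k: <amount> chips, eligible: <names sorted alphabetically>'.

Contributions: A=51, B=51, D=15, E=29, F=51
Folded: C
Pot levels (distinct totals of non-folded players): 15, 29, 51
Layer 1-15: 15 each from A, B, D, E, F = 15*5 = 75 chips; eligible A, B, D, E, F
Layer 16-29: 14 each from A, B, E, F = 14*4 = 56 chips; eligible A, B, E, F
Layer 30-51: 22 each from A, B, F = 22*3 = 66 chips; eligible A, B, F

Pot 1: 75 chips, eligible: A, B, D, E, F
Pot 2: 56 chips, eligible: A, B, E, F
Pot 3: 66 chips, eligible: A, B, F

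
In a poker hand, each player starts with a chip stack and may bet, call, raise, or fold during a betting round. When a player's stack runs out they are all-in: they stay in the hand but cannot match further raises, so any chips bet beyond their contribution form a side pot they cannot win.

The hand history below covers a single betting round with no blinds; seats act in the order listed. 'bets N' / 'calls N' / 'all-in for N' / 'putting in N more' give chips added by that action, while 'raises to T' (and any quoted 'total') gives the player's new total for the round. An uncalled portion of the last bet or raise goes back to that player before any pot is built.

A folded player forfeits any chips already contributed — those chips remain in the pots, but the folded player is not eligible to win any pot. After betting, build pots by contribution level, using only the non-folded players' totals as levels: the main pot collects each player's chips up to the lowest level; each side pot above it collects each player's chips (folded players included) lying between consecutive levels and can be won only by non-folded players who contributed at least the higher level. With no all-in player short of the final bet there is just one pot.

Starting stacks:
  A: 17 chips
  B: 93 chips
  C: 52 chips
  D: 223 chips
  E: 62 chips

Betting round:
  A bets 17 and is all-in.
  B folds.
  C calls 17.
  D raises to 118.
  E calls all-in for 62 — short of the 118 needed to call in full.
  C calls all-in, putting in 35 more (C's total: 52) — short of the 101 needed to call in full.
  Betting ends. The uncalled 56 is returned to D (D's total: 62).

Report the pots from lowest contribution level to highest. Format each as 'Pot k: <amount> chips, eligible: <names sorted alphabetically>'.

Contributions (after 56 returned to D): A=17, C=52, D=62, E=62
Folded: B
Pot levels (distinct totals of non-folded players): 17, 52, 62
Layer 1-17: 17 each from A, C, D, E = 17*4 = 68 chips; eligible A, C, D, E
Layer 18-52: 35 each from C, D, E = 35*3 = 105 chips; eligible C, D, E
Layer 53-62: 10 each from D, E = 10*2 = 20 chips; eligible D, E

Pot 1: 68 chips, eligible: A, C, D, E
Pot 2: 105 chips, eligible: C, D, E
Pot 3: 20 chips, eligible: D, E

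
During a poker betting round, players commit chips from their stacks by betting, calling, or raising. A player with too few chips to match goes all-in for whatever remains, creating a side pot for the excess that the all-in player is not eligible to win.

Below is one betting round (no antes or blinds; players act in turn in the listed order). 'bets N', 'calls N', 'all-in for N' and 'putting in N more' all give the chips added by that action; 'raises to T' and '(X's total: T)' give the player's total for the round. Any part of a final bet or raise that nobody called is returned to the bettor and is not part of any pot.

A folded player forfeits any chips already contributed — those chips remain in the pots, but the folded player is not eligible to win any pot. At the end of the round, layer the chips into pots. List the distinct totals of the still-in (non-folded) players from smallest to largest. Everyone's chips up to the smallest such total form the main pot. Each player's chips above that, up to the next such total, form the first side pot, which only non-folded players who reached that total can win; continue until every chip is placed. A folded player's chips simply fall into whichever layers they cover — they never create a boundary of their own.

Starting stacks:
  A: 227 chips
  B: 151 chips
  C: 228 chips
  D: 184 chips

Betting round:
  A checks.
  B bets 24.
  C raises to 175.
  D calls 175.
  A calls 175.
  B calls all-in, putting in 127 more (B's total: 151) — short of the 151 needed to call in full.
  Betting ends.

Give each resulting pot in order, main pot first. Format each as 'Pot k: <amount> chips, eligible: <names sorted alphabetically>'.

Pot 1: 604 chips, eligible: A, B, C, D
Pot 2: 72 chips, eligible: A, C, D

Derivation:
Contributions: A=175, B=151, C=175, D=175
Pot levels (distinct totals of non-folded players): 151, 175
Layer 1-151: 151 each from A, B, C, D = 151*4 = 604 chips; eligible A, B, C, D
Layer 152-175: 24 each from A, C, D = 24*3 = 72 chips; eligible A, C, D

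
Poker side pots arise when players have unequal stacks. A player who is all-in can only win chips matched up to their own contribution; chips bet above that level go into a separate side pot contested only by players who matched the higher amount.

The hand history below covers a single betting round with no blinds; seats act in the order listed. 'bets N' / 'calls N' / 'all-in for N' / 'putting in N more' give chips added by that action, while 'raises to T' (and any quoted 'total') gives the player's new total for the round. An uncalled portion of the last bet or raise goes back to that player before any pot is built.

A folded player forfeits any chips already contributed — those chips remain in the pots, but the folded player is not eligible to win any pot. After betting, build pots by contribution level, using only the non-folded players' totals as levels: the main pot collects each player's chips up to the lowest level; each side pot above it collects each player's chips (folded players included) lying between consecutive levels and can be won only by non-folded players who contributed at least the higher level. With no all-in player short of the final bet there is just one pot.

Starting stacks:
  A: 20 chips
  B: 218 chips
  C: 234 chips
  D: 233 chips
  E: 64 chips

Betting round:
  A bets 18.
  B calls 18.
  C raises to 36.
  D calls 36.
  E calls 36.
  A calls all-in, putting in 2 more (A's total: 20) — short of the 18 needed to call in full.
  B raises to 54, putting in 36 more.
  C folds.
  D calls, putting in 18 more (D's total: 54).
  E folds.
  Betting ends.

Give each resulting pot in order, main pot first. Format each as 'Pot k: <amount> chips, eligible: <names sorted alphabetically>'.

Contributions: A=20, B=54, C=36, D=54, E=36
Folded: C, E
Pot levels (distinct totals of non-folded players): 20, 54
Layer 1-20: 20 each from A, B, C, D, E = 20*5 = 100 chips; eligible A, B, D
Layer 21-54: B 34 + C 16 + D 34 + E 16 = 100 chips; eligible B, D

Pot 1: 100 chips, eligible: A, B, D
Pot 2: 100 chips, eligible: B, D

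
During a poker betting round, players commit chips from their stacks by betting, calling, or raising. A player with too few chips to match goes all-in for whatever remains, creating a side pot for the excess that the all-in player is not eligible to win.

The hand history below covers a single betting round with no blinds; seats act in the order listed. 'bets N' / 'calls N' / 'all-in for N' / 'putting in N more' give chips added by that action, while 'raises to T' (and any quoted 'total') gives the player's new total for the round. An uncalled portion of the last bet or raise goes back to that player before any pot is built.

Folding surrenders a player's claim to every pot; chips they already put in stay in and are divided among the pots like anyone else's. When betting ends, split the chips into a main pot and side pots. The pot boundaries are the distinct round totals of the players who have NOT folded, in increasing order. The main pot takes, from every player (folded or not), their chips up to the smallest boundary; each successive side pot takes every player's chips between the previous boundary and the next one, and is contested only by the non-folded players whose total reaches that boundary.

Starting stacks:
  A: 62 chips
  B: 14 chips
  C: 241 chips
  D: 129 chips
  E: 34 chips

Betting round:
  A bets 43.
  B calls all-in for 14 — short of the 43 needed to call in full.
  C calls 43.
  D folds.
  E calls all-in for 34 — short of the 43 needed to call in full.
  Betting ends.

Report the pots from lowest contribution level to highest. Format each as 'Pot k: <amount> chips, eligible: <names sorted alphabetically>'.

Contributions: A=43, B=14, C=43, E=34
Folded: D
Pot levels (distinct totals of non-folded players): 14, 34, 43
Layer 1-14: 14 each from A, B, C, E = 14*4 = 56 chips; eligible A, B, C, E
Layer 15-34: 20 each from A, C, E = 20*3 = 60 chips; eligible A, C, E
Layer 35-43: 9 each from A, C = 9*2 = 18 chips; eligible A, C

Pot 1: 56 chips, eligible: A, B, C, E
Pot 2: 60 chips, eligible: A, C, E
Pot 3: 18 chips, eligible: A, C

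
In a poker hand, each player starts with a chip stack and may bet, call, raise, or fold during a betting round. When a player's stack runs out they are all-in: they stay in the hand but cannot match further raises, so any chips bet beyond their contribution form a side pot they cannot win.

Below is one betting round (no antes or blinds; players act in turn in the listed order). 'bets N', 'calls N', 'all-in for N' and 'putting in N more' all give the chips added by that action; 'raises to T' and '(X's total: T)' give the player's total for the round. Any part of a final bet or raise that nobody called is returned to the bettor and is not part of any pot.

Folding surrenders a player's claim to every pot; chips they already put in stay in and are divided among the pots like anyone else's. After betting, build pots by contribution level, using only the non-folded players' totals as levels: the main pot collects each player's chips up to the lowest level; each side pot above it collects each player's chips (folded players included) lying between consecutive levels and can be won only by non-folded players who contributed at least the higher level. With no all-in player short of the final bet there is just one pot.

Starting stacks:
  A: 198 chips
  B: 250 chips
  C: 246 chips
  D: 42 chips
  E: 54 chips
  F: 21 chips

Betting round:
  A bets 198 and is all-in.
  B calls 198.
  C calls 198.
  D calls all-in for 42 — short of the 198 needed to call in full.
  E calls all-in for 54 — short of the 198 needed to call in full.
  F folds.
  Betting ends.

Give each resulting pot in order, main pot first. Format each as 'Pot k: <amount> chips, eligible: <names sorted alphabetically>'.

Contributions: A=198, B=198, C=198, D=42, E=54
Folded: F
Pot levels (distinct totals of non-folded players): 42, 54, 198
Layer 1-42: 42 each from A, B, C, D, E = 42*5 = 210 chips; eligible A, B, C, D, E
Layer 43-54: 12 each from A, B, C, E = 12*4 = 48 chips; eligible A, B, C, E
Layer 55-198: 144 each from A, B, C = 144*3 = 432 chips; eligible A, B, C

Pot 1: 210 chips, eligible: A, B, C, D, E
Pot 2: 48 chips, eligible: A, B, C, E
Pot 3: 432 chips, eligible: A, B, C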